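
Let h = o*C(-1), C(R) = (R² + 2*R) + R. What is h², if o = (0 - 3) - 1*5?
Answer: 256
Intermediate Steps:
o = -8 (o = -3 - 5 = -8)
C(R) = R² + 3*R
h = 16 (h = -(-8)*(3 - 1) = -(-8)*2 = -8*(-2) = 16)
h² = 16² = 256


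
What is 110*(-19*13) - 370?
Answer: -27540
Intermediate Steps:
110*(-19*13) - 370 = 110*(-247) - 370 = -27170 - 370 = -27540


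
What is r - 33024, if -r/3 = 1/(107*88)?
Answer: -310953987/9416 ≈ -33024.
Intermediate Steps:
r = -3/9416 (r = -3/(107*88) = -3/9416 ≈ -0.00031861)
r - 33024 = -3/9416 - 33024 = -310953987/9416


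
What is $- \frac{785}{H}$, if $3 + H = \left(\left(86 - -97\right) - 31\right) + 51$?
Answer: $- \frac{157}{40} \approx -3.925$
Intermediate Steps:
$H = 200$ ($H = -3 + \left(\left(\left(86 - -97\right) - 31\right) + 51\right) = -3 + \left(\left(\left(86 + 97\right) - 31\right) + 51\right) = -3 + \left(\left(183 - 31\right) + 51\right) = -3 + \left(152 + 51\right) = -3 + 203 = 200$)
$- \frac{785}{H} = - \frac{785}{200} = \left(-785\right) \frac{1}{200} = - \frac{157}{40}$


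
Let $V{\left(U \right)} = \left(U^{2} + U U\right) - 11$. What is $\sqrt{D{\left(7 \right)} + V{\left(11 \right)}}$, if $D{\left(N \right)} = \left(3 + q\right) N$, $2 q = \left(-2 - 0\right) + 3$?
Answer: $\frac{\sqrt{1022}}{2} \approx 15.984$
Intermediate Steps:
$q = \frac{1}{2}$ ($q = \frac{\left(-2 - 0\right) + 3}{2} = \frac{\left(-2 + 0\right) + 3}{2} = \frac{-2 + 3}{2} = \frac{1}{2} \cdot 1 = \frac{1}{2} \approx 0.5$)
$D{\left(N \right)} = \frac{7 N}{2}$ ($D{\left(N \right)} = \left(3 + \frac{1}{2}\right) N = \frac{7 N}{2}$)
$V{\left(U \right)} = -11 + 2 U^{2}$ ($V{\left(U \right)} = \left(U^{2} + U^{2}\right) - 11 = 2 U^{2} - 11 = -11 + 2 U^{2}$)
$\sqrt{D{\left(7 \right)} + V{\left(11 \right)}} = \sqrt{\frac{7}{2} \cdot 7 - \left(11 - 2 \cdot 11^{2}\right)} = \sqrt{\frac{49}{2} + \left(-11 + 2 \cdot 121\right)} = \sqrt{\frac{49}{2} + \left(-11 + 242\right)} = \sqrt{\frac{49}{2} + 231} = \sqrt{\frac{511}{2}} = \frac{\sqrt{1022}}{2}$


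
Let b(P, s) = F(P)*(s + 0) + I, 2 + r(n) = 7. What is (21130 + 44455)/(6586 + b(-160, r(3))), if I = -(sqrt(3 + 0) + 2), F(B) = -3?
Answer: 33140605/3319366 + 5045*sqrt(3)/3319366 ≈ 9.9866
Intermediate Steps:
r(n) = 5 (r(n) = -2 + 7 = 5)
I = -2 - sqrt(3) (I = -(sqrt(3) + 2) = -(2 + sqrt(3)) = -2 - sqrt(3) ≈ -3.7321)
b(P, s) = -2 - sqrt(3) - 3*s (b(P, s) = -3*(s + 0) + (-2 - sqrt(3)) = -3*s + (-2 - sqrt(3)) = -2 - sqrt(3) - 3*s)
(21130 + 44455)/(6586 + b(-160, r(3))) = (21130 + 44455)/(6586 + (-2 - sqrt(3) - 3*5)) = 65585/(6586 + (-2 - sqrt(3) - 15)) = 65585/(6586 + (-17 - sqrt(3))) = 65585/(6569 - sqrt(3))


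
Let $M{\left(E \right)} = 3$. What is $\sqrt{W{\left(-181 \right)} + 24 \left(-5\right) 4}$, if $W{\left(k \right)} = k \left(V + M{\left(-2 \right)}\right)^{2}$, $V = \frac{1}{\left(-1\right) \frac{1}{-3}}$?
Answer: $2 i \sqrt{1749} \approx 83.642 i$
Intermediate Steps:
$V = 3$ ($V = \frac{1}{\left(-1\right) \left(- \frac{1}{3}\right)} = \frac{1}{\frac{1}{3}} = 3$)
$W{\left(k \right)} = 36 k$ ($W{\left(k \right)} = k \left(3 + 3\right)^{2} = k 6^{2} = k 36 = 36 k$)
$\sqrt{W{\left(-181 \right)} + 24 \left(-5\right) 4} = \sqrt{36 \left(-181\right) + 24 \left(-5\right) 4} = \sqrt{-6516 - 480} = \sqrt{-6996} = 2 i \sqrt{1749}$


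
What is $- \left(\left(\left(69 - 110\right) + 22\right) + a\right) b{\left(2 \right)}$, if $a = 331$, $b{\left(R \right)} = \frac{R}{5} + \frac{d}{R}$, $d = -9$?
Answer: $\frac{6396}{5} \approx 1279.2$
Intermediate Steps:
$b{\left(R \right)} = - \frac{9}{R} + \frac{R}{5}$ ($b{\left(R \right)} = \frac{R}{5} - \frac{9}{R} = - \frac{9}{R} + \frac{R}{5}$)
$- \left(\left(\left(69 - 110\right) + 22\right) + a\right) b{\left(2 \right)} = - \left(\left(\left(69 - 110\right) + 22\right) + 331\right) \left(- \frac{9}{2} + \frac{1}{5} \cdot 2\right) = - \left(\left(-41 + 22\right) + 331\right) \left(\left(-9\right) \frac{1}{2} + \frac{2}{5}\right) = - \left(-19 + 331\right) \left(- \frac{9}{2} + \frac{2}{5}\right) = - \frac{312 \left(-41\right)}{10} = \left(-1\right) \left(- \frac{6396}{5}\right) = \frac{6396}{5}$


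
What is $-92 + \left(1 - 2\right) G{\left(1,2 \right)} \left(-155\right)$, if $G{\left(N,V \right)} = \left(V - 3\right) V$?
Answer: $-402$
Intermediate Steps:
$G{\left(N,V \right)} = V \left(-3 + V\right)$ ($G{\left(N,V \right)} = \left(V - 3\right) V = \left(-3 + V\right) V = V \left(-3 + V\right)$)
$-92 + \left(1 - 2\right) G{\left(1,2 \right)} \left(-155\right) = -92 + \left(1 - 2\right) 2 \left(-3 + 2\right) \left(-155\right) = -92 + - 2 \left(-1\right) \left(-155\right) = -92 + \left(-1\right) \left(-2\right) \left(-155\right) = -92 + 2 \left(-155\right) = -92 - 310 = -402$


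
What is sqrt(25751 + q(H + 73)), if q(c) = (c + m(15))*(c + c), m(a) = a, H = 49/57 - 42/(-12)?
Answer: sqrt(520370498)/114 ≈ 200.10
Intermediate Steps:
H = 497/114 (H = 49*(1/57) - 42*(-1/12) = 49/57 + 7/2 = 497/114 ≈ 4.3596)
q(c) = 2*c*(15 + c) (q(c) = (c + 15)*(c + c) = (15 + c)*(2*c) = 2*c*(15 + c))
sqrt(25751 + q(H + 73)) = sqrt(25751 + 2*(497/114 + 73)*(15 + (497/114 + 73))) = sqrt(25751 + 2*(8819/114)*(15 + 8819/114)) = sqrt(25751 + 2*(8819/114)*(10529/114)) = sqrt(25751 + 92855251/6498) = sqrt(260185249/6498) = sqrt(520370498)/114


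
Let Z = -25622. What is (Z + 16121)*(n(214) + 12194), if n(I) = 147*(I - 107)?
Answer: -265296423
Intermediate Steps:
n(I) = -15729 + 147*I (n(I) = 147*(-107 + I) = -15729 + 147*I)
(Z + 16121)*(n(214) + 12194) = (-25622 + 16121)*((-15729 + 147*214) + 12194) = -9501*((-15729 + 31458) + 12194) = -9501*(15729 + 12194) = -9501*27923 = -265296423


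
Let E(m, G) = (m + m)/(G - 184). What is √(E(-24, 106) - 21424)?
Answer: 2*I*√905138/13 ≈ 146.37*I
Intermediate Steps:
E(m, G) = 2*m/(-184 + G) (E(m, G) = (2*m)/(-184 + G) = 2*m/(-184 + G))
√(E(-24, 106) - 21424) = √(2*(-24)/(-184 + 106) - 21424) = √(2*(-24)/(-78) - 21424) = √(2*(-24)*(-1/78) - 21424) = √(8/13 - 21424) = √(-278504/13) = 2*I*√905138/13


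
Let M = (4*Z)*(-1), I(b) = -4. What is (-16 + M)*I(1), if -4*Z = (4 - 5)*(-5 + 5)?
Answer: 64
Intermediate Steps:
Z = 0 (Z = -(4 - 5)*(-5 + 5)/4 = -(-1)*0/4 = -1/4*0 = 0)
M = 0 (M = (4*0)*(-1) = 0*(-1) = 0)
(-16 + M)*I(1) = (-16 + 0)*(-4) = -16*(-4) = 64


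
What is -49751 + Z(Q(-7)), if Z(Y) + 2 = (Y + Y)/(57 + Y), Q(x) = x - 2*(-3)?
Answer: -1393085/28 ≈ -49753.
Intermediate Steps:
Q(x) = 6 + x (Q(x) = x + 6 = 6 + x)
Z(Y) = -2 + 2*Y/(57 + Y) (Z(Y) = -2 + (Y + Y)/(57 + Y) = -2 + (2*Y)/(57 + Y) = -2 + 2*Y/(57 + Y))
-49751 + Z(Q(-7)) = -49751 - 114/(57 + (6 - 7)) = -49751 - 114/(57 - 1) = -49751 - 114/56 = -49751 - 114*1/56 = -49751 - 57/28 = -1393085/28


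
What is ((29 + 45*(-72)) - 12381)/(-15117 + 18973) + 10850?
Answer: 5227751/482 ≈ 10846.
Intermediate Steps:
((29 + 45*(-72)) - 12381)/(-15117 + 18973) + 10850 = ((29 - 3240) - 12381)/3856 + 10850 = (-3211 - 12381)*(1/3856) + 10850 = -15592*1/3856 + 10850 = -1949/482 + 10850 = 5227751/482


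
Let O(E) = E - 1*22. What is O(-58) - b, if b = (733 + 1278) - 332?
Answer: -1759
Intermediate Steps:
O(E) = -22 + E (O(E) = E - 22 = -22 + E)
b = 1679 (b = 2011 - 332 = 1679)
O(-58) - b = (-22 - 58) - 1*1679 = -80 - 1679 = -1759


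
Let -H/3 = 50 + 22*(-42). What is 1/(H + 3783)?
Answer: 1/6405 ≈ 0.00015613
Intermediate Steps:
H = 2622 (H = -3*(50 + 22*(-42)) = -3*(50 - 924) = -3*(-874) = 2622)
1/(H + 3783) = 1/(2622 + 3783) = 1/6405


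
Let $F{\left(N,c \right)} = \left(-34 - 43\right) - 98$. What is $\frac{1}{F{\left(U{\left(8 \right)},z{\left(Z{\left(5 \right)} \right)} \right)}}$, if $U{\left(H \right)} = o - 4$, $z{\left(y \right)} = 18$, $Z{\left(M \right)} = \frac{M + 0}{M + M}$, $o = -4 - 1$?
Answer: $- \frac{1}{175} \approx -0.0057143$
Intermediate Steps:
$o = -5$ ($o = -4 - 1 = -5$)
$Z{\left(M \right)} = \frac{1}{2}$ ($Z{\left(M \right)} = \frac{M}{2 M} = M \frac{1}{2 M} = \frac{1}{2}$)
$U{\left(H \right)} = -9$ ($U{\left(H \right)} = -5 - 4 = -9$)
$F{\left(N,c \right)} = -175$ ($F{\left(N,c \right)} = -77 - 98 = -175$)
$\frac{1}{F{\left(U{\left(8 \right)},z{\left(Z{\left(5 \right)} \right)} \right)}} = \frac{1}{-175} = - \frac{1}{175}$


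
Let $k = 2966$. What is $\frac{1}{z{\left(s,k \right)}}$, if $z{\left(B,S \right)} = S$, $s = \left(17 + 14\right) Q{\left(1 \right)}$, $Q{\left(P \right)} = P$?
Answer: $\frac{1}{2966} \approx 0.00033715$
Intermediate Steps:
$s = 31$ ($s = \left(17 + 14\right) 1 = 31 \cdot 1 = 31$)
$\frac{1}{z{\left(s,k \right)}} = \frac{1}{2966}$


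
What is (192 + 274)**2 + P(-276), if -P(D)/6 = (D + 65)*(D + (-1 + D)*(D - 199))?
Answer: 166441690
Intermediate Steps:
P(D) = -6*(65 + D)*(D + (-1 + D)*(-199 + D)) (P(D) = -6*(D + 65)*(D + (-1 + D)*(D - 199)) = -6*(65 + D)*(D + (-1 + D)*(-199 + D)))
(192 + 274)**2 + P(-276) = (192 + 274)**2 + (-77610 - 6*(-276)**3 + 804*(-276)**2 + 76416*(-276)) = 466**2 + (-77610 - 6*(-21024576) + 804*76176 - 21090816) = 217156 + (-77610 + 126147456 + 61245504 - 21090816) = 217156 + 166224534 = 166441690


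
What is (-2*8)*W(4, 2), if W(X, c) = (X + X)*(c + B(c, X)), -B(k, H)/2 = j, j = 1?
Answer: 0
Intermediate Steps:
B(k, H) = -2 (B(k, H) = -2*1 = -2)
W(X, c) = 2*X*(-2 + c) (W(X, c) = (X + X)*(c - 2) = (2*X)*(-2 + c) = 2*X*(-2 + c))
(-2*8)*W(4, 2) = (-2*8)*(2*4*(-2 + 2)) = -32*4*0 = -16*0 = 0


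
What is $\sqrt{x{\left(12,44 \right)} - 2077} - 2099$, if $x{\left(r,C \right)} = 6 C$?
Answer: $-2099 + 7 i \sqrt{37} \approx -2099.0 + 42.579 i$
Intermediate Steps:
$\sqrt{x{\left(12,44 \right)} - 2077} - 2099 = \sqrt{6 \cdot 44 - 2077} - 2099 = \sqrt{264 - 2077} - 2099 = \sqrt{-1813} - 2099 = 7 i \sqrt{37} - 2099 = -2099 + 7 i \sqrt{37}$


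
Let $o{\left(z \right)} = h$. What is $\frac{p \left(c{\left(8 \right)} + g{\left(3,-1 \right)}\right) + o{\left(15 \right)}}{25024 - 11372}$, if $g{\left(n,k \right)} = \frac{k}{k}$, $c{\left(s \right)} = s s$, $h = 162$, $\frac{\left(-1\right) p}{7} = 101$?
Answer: $- \frac{45793}{13652} \approx -3.3543$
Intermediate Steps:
$p = -707$ ($p = \left(-7\right) 101 = -707$)
$c{\left(s \right)} = s^{2}$
$g{\left(n,k \right)} = 1$
$o{\left(z \right)} = 162$
$\frac{p \left(c{\left(8 \right)} + g{\left(3,-1 \right)}\right) + o{\left(15 \right)}}{25024 - 11372} = \frac{- 707 \left(8^{2} + 1\right) + 162}{25024 - 11372} = \frac{- 707 \left(64 + 1\right) + 162}{13652} = \left(\left(-707\right) 65 + 162\right) \frac{1}{13652} = \left(-45955 + 162\right) \frac{1}{13652} = \left(-45793\right) \frac{1}{13652} = - \frac{45793}{13652}$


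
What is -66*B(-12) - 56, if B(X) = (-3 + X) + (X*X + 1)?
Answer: -8636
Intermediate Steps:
B(X) = -2 + X + X**2 (B(X) = (-3 + X) + (X**2 + 1) = (-3 + X) + (1 + X**2) = -2 + X + X**2)
-66*B(-12) - 56 = -66*(-2 - 12 + (-12)**2) - 56 = -66*(-2 - 12 + 144) - 56 = -66*130 - 56 = -8580 - 56 = -8636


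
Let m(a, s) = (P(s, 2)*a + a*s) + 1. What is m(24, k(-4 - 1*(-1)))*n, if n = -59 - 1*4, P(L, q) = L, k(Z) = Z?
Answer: 9009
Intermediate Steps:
m(a, s) = 1 + 2*a*s (m(a, s) = (s*a + a*s) + 1 = (a*s + a*s) + 1 = 2*a*s + 1 = 1 + 2*a*s)
n = -63 (n = -59 - 4 = -63)
m(24, k(-4 - 1*(-1)))*n = (1 + 2*24*(-4 - 1*(-1)))*(-63) = (1 + 2*24*(-4 + 1))*(-63) = (1 + 2*24*(-3))*(-63) = (1 - 144)*(-63) = -143*(-63) = 9009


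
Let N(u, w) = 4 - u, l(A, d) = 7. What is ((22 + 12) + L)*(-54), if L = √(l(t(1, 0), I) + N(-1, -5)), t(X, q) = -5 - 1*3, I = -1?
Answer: -1836 - 108*√3 ≈ -2023.1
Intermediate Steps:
t(X, q) = -8 (t(X, q) = -5 - 3 = -8)
L = 2*√3 (L = √(7 + (4 - 1*(-1))) = √(7 + (4 + 1)) = √(7 + 5) = √12 = 2*√3 ≈ 3.4641)
((22 + 12) + L)*(-54) = ((22 + 12) + 2*√3)*(-54) = (34 + 2*√3)*(-54) = -1836 - 108*√3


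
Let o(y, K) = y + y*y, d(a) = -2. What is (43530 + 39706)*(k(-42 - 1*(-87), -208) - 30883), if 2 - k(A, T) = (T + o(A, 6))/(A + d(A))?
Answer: -110682654820/43 ≈ -2.5740e+9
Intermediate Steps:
o(y, K) = y + y²
k(A, T) = 2 - (T + A*(1 + A))/(-2 + A) (k(A, T) = 2 - (T + A*(1 + A))/(A - 2) = 2 - (T + A*(1 + A))/(-2 + A))
(43530 + 39706)*(k(-42 - 1*(-87), -208) - 30883) = (43530 + 39706)*((-4 + (-42 - 1*(-87)) - 1*(-208) - (-42 - 1*(-87))²)/(-2 + (-42 - 1*(-87))) - 30883) = 83236*((-4 + (-42 + 87) + 208 - (-42 + 87)²)/(-2 + (-42 + 87)) - 30883) = 83236*((-4 + 45 + 208 - 1*45²)/(-2 + 45) - 30883) = 83236*((-4 + 45 + 208 - 1*2025)/43 - 30883) = 83236*((-4 + 45 + 208 - 2025)/43 - 30883) = 83236*((1/43)*(-1776) - 30883) = 83236*(-1776/43 - 30883) = 83236*(-1329745/43) = -110682654820/43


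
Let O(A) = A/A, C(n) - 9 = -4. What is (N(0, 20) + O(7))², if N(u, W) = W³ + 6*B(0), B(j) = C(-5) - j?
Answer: 64496961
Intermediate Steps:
C(n) = 5 (C(n) = 9 - 4 = 5)
B(j) = 5 - j
O(A) = 1
N(u, W) = 30 + W³ (N(u, W) = W³ + 6*(5 - 1*0) = W³ + 6*(5 + 0) = W³ + 6*5 = W³ + 30 = 30 + W³)
(N(0, 20) + O(7))² = ((30 + 20³) + 1)² = ((30 + 8000) + 1)² = (8030 + 1)² = 8031² = 64496961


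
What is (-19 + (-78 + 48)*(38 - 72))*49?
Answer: 49049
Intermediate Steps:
(-19 + (-78 + 48)*(38 - 72))*49 = (-19 - 30*(-34))*49 = (-19 + 1020)*49 = 1001*49 = 49049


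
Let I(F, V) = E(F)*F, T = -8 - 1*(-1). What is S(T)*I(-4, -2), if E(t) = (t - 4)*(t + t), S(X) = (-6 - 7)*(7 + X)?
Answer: 0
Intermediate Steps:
T = -7 (T = -8 + 1 = -7)
S(X) = -91 - 13*X (S(X) = -13*(7 + X) = -91 - 13*X)
E(t) = 2*t*(-4 + t) (E(t) = (-4 + t)*(2*t) = 2*t*(-4 + t))
I(F, V) = 2*F**2*(-4 + F) (I(F, V) = (2*F*(-4 + F))*F = 2*F**2*(-4 + F))
S(T)*I(-4, -2) = (-91 - 13*(-7))*(2*(-4)**2*(-4 - 4)) = (-91 + 91)*(2*16*(-8)) = 0*(-256) = 0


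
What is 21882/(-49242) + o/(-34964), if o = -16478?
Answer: 3860619/143474774 ≈ 0.026908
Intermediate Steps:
21882/(-49242) + o/(-34964) = 21882/(-49242) - 16478/(-34964) = 21882*(-1/49242) - 16478*(-1/34964) = -3647/8207 + 8239/17482 = 3860619/143474774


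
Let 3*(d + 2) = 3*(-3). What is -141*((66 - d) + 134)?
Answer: -28905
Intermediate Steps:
d = -5 (d = -2 + (3*(-3))/3 = -2 + (⅓)*(-9) = -2 - 3 = -5)
-141*((66 - d) + 134) = -141*((66 - 1*(-5)) + 134) = -141*((66 + 5) + 134) = -141*(71 + 134) = -141*205 = -28905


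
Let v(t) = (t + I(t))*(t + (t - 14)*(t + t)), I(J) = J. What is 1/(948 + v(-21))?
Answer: -1/59910 ≈ -1.6692e-5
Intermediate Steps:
v(t) = 2*t*(t + 2*t*(-14 + t)) (v(t) = (t + t)*(t + (t - 14)*(t + t)) = (2*t)*(t + (-14 + t)*(2*t)) = (2*t)*(t + 2*t*(-14 + t)) = 2*t*(t + 2*t*(-14 + t)))
1/(948 + v(-21)) = 1/(948 + (-21)²*(-54 + 4*(-21))) = 1/(948 + 441*(-54 - 84)) = 1/(948 + 441*(-138)) = 1/(948 - 60858) = 1/(-59910) = -1/59910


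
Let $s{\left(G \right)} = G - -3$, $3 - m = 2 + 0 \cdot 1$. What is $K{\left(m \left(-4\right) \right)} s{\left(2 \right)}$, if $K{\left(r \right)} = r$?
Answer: $-20$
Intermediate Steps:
$m = 1$ ($m = 3 - \left(2 + 0 \cdot 1\right) = 3 - \left(2 + 0\right) = 3 - 2 = 1$)
$s{\left(G \right)} = 3 + G$ ($s{\left(G \right)} = G + 3 = 3 + G$)
$K{\left(m \left(-4\right) \right)} s{\left(2 \right)} = 1 \left(-4\right) \left(3 + 2\right) = \left(-4\right) 5 = -20$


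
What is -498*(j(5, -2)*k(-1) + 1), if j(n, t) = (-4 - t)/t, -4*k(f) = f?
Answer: -1245/2 ≈ -622.50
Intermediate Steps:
k(f) = -f/4
j(n, t) = (-4 - t)/t
-498*(j(5, -2)*k(-1) + 1) = -498*(((-4 - 1*(-2))/(-2))*(-¼*(-1)) + 1) = -498*(-(-4 + 2)/2*(¼) + 1) = -498*(-½*(-2)*(¼) + 1) = -498*(1*(¼) + 1) = -498*(¼ + 1) = -498*5/4 = -1245/2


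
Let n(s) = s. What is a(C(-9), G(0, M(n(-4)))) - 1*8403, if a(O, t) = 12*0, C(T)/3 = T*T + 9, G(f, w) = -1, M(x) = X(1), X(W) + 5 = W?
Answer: -8403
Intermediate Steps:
X(W) = -5 + W
M(x) = -4 (M(x) = -5 + 1 = -4)
C(T) = 27 + 3*T² (C(T) = 3*(T*T + 9) = 3*(T² + 9) = 3*(9 + T²) = 27 + 3*T²)
a(O, t) = 0
a(C(-9), G(0, M(n(-4)))) - 1*8403 = 0 - 1*8403 = 0 - 8403 = -8403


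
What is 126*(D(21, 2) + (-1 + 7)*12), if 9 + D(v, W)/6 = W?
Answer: 3780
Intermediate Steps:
D(v, W) = -54 + 6*W
126*(D(21, 2) + (-1 + 7)*12) = 126*((-54 + 6*2) + (-1 + 7)*12) = 126*((-54 + 12) + 6*12) = 126*(-42 + 72) = 126*30 = 3780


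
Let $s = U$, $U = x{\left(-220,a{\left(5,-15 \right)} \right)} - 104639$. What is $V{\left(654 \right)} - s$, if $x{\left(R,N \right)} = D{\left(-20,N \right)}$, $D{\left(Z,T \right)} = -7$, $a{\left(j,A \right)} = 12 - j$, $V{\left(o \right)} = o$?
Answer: $105300$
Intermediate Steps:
$x{\left(R,N \right)} = -7$
$U = -104646$ ($U = -7 - 104639 = -104646$)
$s = -104646$
$V{\left(654 \right)} - s = 654 - -104646 = 654 + 104646 = 105300$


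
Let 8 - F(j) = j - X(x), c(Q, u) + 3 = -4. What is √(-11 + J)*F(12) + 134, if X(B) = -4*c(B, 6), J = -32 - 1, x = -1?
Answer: 134 + 48*I*√11 ≈ 134.0 + 159.2*I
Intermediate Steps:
c(Q, u) = -7 (c(Q, u) = -3 - 4 = -7)
J = -33
X(B) = 28 (X(B) = -4*(-7) = 28)
F(j) = 36 - j (F(j) = 8 - (j - 1*28) = 8 - (j - 28) = 8 - (-28 + j) = 8 + (28 - j) = 36 - j)
√(-11 + J)*F(12) + 134 = √(-11 - 33)*(36 - 1*12) + 134 = √(-44)*(36 - 12) + 134 = (2*I*√11)*24 + 134 = 48*I*√11 + 134 = 134 + 48*I*√11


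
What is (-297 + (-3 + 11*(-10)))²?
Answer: 168100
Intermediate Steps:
(-297 + (-3 + 11*(-10)))² = (-297 + (-3 - 110))² = (-297 - 113)² = (-410)² = 168100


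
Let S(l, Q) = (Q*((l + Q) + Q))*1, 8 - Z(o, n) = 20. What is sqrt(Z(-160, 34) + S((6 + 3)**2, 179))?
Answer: sqrt(78569) ≈ 280.30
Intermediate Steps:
Z(o, n) = -12 (Z(o, n) = 8 - 1*20 = 8 - 20 = -12)
S(l, Q) = Q*(l + 2*Q) (S(l, Q) = (Q*((Q + l) + Q))*1 = (Q*(l + 2*Q))*1 = Q*(l + 2*Q))
sqrt(Z(-160, 34) + S((6 + 3)**2, 179)) = sqrt(-12 + 179*((6 + 3)**2 + 2*179)) = sqrt(-12 + 179*(9**2 + 358)) = sqrt(-12 + 179*(81 + 358)) = sqrt(-12 + 179*439) = sqrt(-12 + 78581) = sqrt(78569)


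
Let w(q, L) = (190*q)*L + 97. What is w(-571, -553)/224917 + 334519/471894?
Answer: 2580595559711/9648816618 ≈ 267.45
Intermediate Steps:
w(q, L) = 97 + 190*L*q (w(q, L) = 190*L*q + 97 = 97 + 190*L*q)
w(-571, -553)/224917 + 334519/471894 = (97 + 190*(-553)*(-571))/224917 + 334519/471894 = (97 + 59994970)*(1/224917) + 334519*(1/471894) = 59995067*(1/224917) + 334519/471894 = 5454097/20447 + 334519/471894 = 2580595559711/9648816618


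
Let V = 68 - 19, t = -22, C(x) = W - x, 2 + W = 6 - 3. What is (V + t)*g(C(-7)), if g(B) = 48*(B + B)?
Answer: 20736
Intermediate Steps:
W = 1 (W = -2 + (6 - 3) = -2 + 3 = 1)
C(x) = 1 - x
g(B) = 96*B (g(B) = 48*(2*B) = 96*B)
V = 49
(V + t)*g(C(-7)) = (49 - 22)*(96*(1 - 1*(-7))) = 27*(96*(1 + 7)) = 27*(96*8) = 27*768 = 20736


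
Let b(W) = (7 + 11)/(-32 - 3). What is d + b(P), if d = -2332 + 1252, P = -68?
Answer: -37818/35 ≈ -1080.5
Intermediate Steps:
b(W) = -18/35 (b(W) = 18/(-35) = 18*(-1/35) = -18/35)
d = -1080
d + b(P) = -1080 - 18/35 = -37818/35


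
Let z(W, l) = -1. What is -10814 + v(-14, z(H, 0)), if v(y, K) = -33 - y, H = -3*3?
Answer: -10833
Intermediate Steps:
H = -9
-10814 + v(-14, z(H, 0)) = -10814 + (-33 - 1*(-14)) = -10814 + (-33 + 14) = -10814 - 19 = -10833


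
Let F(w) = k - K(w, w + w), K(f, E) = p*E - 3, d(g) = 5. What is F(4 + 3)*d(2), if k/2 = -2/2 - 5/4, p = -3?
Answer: 405/2 ≈ 202.50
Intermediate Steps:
k = -9/2 (k = 2*(-2/2 - 5/4) = 2*(-2*½ - 5*¼) = 2*(-1 - 5/4) = 2*(-9/4) = -9/2 ≈ -4.5000)
K(f, E) = -3 - 3*E (K(f, E) = -3*E - 3 = -3 - 3*E)
F(w) = -3/2 + 6*w (F(w) = -9/2 - (-3 - 3*(w + w)) = -9/2 - (-3 - 6*w) = -9/2 + (3 + 6*w) = -3/2 + 6*w)
F(4 + 3)*d(2) = (-3/2 + 6*(4 + 3))*5 = (-3/2 + 6*7)*5 = (-3/2 + 42)*5 = (81/2)*5 = 405/2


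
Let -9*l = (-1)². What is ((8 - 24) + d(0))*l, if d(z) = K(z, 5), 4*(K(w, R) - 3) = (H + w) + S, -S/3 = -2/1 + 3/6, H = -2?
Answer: 11/8 ≈ 1.3750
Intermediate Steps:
l = -⅑ (l = -⅑*(-1)² = -⅑*1 = -⅑ ≈ -0.11111)
S = 9/2 (S = -3*(-2/1 + 3/6) = -3*(-2*1 + 3*(⅙)) = -3*(-2 + ½) = -3*(-3/2) = 9/2 ≈ 4.5000)
K(w, R) = 29/8 + w/4 (K(w, R) = 3 + ((-2 + w) + 9/2)/4 = 3 + (5/2 + w)/4 = 3 + (5/8 + w/4) = 29/8 + w/4)
d(z) = 29/8 + z/4
((8 - 24) + d(0))*l = ((8 - 24) + (29/8 + (¼)*0))*(-⅑) = (-16 + (29/8 + 0))*(-⅑) = (-16 + 29/8)*(-⅑) = -99/8*(-⅑) = 11/8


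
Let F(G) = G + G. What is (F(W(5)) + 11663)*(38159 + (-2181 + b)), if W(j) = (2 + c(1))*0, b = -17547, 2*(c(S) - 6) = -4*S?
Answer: 214960753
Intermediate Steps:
c(S) = 6 - 2*S (c(S) = 6 + (-4*S)/2 = 6 - 2*S)
W(j) = 0 (W(j) = (2 + (6 - 2*1))*0 = (2 + (6 - 2))*0 = (2 + 4)*0 = 6*0 = 0)
F(G) = 2*G
(F(W(5)) + 11663)*(38159 + (-2181 + b)) = (2*0 + 11663)*(38159 + (-2181 - 17547)) = (0 + 11663)*(38159 - 19728) = 11663*18431 = 214960753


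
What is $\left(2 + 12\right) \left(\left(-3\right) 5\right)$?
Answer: $-210$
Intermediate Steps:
$\left(2 + 12\right) \left(\left(-3\right) 5\right) = 14 \left(-15\right) = -210$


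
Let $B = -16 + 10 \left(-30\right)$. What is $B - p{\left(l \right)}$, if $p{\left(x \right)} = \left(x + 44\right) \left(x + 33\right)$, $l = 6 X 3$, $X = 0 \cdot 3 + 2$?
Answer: $-5836$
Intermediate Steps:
$X = 2$ ($X = 0 + 2 = 2$)
$l = 36$ ($l = 6 \cdot 2 \cdot 3 = 12 \cdot 3 = 36$)
$p{\left(x \right)} = \left(33 + x\right) \left(44 + x\right)$ ($p{\left(x \right)} = \left(44 + x\right) \left(33 + x\right) = \left(33 + x\right) \left(44 + x\right)$)
$B = -316$ ($B = -16 - 300 = -316$)
$B - p{\left(l \right)} = -316 - \left(1452 + 36^{2} + 77 \cdot 36\right) = -316 - \left(1452 + 1296 + 2772\right) = -316 - 5520 = -5836$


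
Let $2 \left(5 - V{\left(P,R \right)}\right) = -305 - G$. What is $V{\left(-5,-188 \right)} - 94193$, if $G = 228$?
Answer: $- \frac{187843}{2} \approx -93922.0$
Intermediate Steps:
$V{\left(P,R \right)} = \frac{543}{2}$ ($V{\left(P,R \right)} = 5 - \frac{-305 - 228}{2} = 5 - - \frac{533}{2} = 5 + \frac{533}{2} = \frac{543}{2}$)
$V{\left(-5,-188 \right)} - 94193 = \frac{543}{2} - 94193 = - \frac{187843}{2}$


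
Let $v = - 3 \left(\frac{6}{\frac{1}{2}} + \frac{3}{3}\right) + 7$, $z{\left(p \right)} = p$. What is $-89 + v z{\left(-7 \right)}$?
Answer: $135$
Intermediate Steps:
$v = -32$ ($v = - 3 \left(6 \frac{1}{\frac{1}{2}} + 3 \cdot \frac{1}{3}\right) + 7 = - 3 \left(6 \cdot 2 + 1\right) + 7 = - 3 \left(12 + 1\right) + 7 = \left(-3\right) 13 + 7 = -39 + 7 = -32$)
$-89 + v z{\left(-7 \right)} = -89 - -224 = -89 + 224 = 135$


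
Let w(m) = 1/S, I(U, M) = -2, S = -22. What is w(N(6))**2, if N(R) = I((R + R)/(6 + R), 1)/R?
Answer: 1/484 ≈ 0.0020661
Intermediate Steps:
N(R) = -2/R
w(m) = -1/22 (w(m) = 1/(-22) = -1/22)
w(N(6))**2 = (-1/22)**2 = 1/484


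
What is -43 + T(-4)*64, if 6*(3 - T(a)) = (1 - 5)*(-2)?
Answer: 191/3 ≈ 63.667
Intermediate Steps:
T(a) = 5/3 (T(a) = 3 - (1 - 5)*(-2)/6 = 3 - (-2)*(-2)/3 = 3 - 1/6*8 = 3 - 4/3 = 5/3)
-43 + T(-4)*64 = -43 + (5/3)*64 = -43 + 320/3 = 191/3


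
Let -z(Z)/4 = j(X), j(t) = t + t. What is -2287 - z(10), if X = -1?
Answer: -2295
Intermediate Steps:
j(t) = 2*t
z(Z) = 8 (z(Z) = -8*(-1) = -4*(-2) = 8)
-2287 - z(10) = -2287 - 1*8 = -2287 - 8 = -2295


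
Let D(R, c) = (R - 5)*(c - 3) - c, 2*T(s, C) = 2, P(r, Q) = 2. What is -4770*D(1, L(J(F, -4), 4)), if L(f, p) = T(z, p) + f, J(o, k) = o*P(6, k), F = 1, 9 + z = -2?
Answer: 14310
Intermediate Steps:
z = -11 (z = -9 - 2 = -11)
T(s, C) = 1 (T(s, C) = (1/2)*2 = 1)
J(o, k) = 2*o (J(o, k) = o*2 = 2*o)
L(f, p) = 1 + f
D(R, c) = -c + (-5 + R)*(-3 + c) (D(R, c) = (-5 + R)*(-3 + c) - c = -c + (-5 + R)*(-3 + c))
-4770*D(1, L(J(F, -4), 4)) = -4770*(15 - 6*(1 + 2*1) - 3*1 + 1*(1 + 2*1)) = -4770*(15 - 6*(1 + 2) - 3 + 1*(1 + 2)) = -4770*(15 - 6*3 - 3 + 1*3) = -4770*(15 - 18 - 3 + 3) = -4770*(-3) = 14310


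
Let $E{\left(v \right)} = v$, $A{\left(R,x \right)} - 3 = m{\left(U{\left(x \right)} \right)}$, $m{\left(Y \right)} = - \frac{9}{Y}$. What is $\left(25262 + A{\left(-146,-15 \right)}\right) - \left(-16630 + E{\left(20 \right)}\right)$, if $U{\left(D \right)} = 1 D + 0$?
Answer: $\frac{209378}{5} \approx 41876.0$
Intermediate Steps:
$U{\left(D \right)} = D$ ($U{\left(D \right)} = D + 0 = D$)
$A{\left(R,x \right)} = 3 - \frac{9}{x}$
$\left(25262 + A{\left(-146,-15 \right)}\right) - \left(-16630 + E{\left(20 \right)}\right) = \left(25262 + \left(3 - \frac{9}{-15}\right)\right) + \left(16630 - 20\right) = \left(25262 + \left(3 - - \frac{3}{5}\right)\right) + \left(16630 - 20\right) = \left(25262 + \left(3 + \frac{3}{5}\right)\right) + 16610 = \left(25262 + \frac{18}{5}\right) + 16610 = \frac{126328}{5} + 16610 = \frac{209378}{5}$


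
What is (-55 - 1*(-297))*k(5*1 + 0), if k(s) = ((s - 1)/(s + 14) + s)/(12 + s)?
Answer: 23958/323 ≈ 74.173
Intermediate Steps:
k(s) = (s + (-1 + s)/(14 + s))/(12 + s) (k(s) = ((-1 + s)/(14 + s) + s)/(12 + s) = (s + (-1 + s)/(14 + s))/(12 + s))
(-55 - 1*(-297))*k(5*1 + 0) = (-55 - 1*(-297))*((-1 + (5*1 + 0)**2 + 15*(5*1 + 0))/(168 + (5*1 + 0)**2 + 26*(5*1 + 0))) = (-55 + 297)*((-1 + (5 + 0)**2 + 15*(5 + 0))/(168 + (5 + 0)**2 + 26*(5 + 0))) = 242*((-1 + 5**2 + 15*5)/(168 + 5**2 + 26*5)) = 242*((-1 + 25 + 75)/(168 + 25 + 130)) = 242*(99/323) = 23958/323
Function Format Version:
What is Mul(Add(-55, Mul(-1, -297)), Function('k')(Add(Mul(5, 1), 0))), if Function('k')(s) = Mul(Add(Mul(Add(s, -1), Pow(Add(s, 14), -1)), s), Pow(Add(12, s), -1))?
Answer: Rational(23958, 323) ≈ 74.173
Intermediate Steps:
Function('k')(s) = Mul(Pow(Add(12, s), -1), Add(s, Mul(Pow(Add(14, s), -1), Add(-1, s)))) (Function('k')(s) = Mul(Add(Mul(Add(-1, s), Pow(Add(14, s), -1)), s), Pow(Add(12, s), -1)) = Mul(Add(Mul(Pow(Add(14, s), -1), Add(-1, s)), s), Pow(Add(12, s), -1)) = Mul(Add(s, Mul(Pow(Add(14, s), -1), Add(-1, s))), Pow(Add(12, s), -1)) = Mul(Pow(Add(12, s), -1), Add(s, Mul(Pow(Add(14, s), -1), Add(-1, s)))))
Mul(Add(-55, Mul(-1, -297)), Function('k')(Add(Mul(5, 1), 0))) = Mul(Add(-55, Mul(-1, -297)), Mul(Pow(Add(168, Pow(Add(Mul(5, 1), 0), 2), Mul(26, Add(Mul(5, 1), 0))), -1), Add(-1, Pow(Add(Mul(5, 1), 0), 2), Mul(15, Add(Mul(5, 1), 0))))) = Mul(Add(-55, 297), Mul(Pow(Add(168, Pow(Add(5, 0), 2), Mul(26, Add(5, 0))), -1), Add(-1, Pow(Add(5, 0), 2), Mul(15, Add(5, 0))))) = Mul(242, Mul(Pow(Add(168, Pow(5, 2), Mul(26, 5)), -1), Add(-1, Pow(5, 2), Mul(15, 5)))) = Mul(242, Mul(Pow(Add(168, 25, 130), -1), Add(-1, 25, 75))) = Mul(242, Mul(Pow(323, -1), 99)) = Mul(242, Mul(Rational(1, 323), 99)) = Mul(242, Rational(99, 323)) = Rational(23958, 323)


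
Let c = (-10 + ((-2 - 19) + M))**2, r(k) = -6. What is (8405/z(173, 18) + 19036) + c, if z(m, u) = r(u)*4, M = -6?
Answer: 481315/24 ≈ 20055.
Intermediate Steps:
c = 1369 (c = (-10 + ((-2 - 19) - 6))**2 = (-10 + (-21 - 6))**2 = (-10 - 27)**2 = (-37)**2 = 1369)
z(m, u) = -24 (z(m, u) = -6*4 = -24)
(8405/z(173, 18) + 19036) + c = (8405/(-24) + 19036) + 1369 = (8405*(-1/24) + 19036) + 1369 = (-8405/24 + 19036) + 1369 = 448459/24 + 1369 = 481315/24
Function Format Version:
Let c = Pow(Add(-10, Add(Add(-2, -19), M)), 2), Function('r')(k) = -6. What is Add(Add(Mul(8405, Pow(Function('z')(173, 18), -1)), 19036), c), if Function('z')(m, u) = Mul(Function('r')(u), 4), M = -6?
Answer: Rational(481315, 24) ≈ 20055.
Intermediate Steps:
c = 1369 (c = Pow(Add(-10, Add(Add(-2, -19), -6)), 2) = Pow(Add(-10, Add(-21, -6)), 2) = Pow(Add(-10, -27), 2) = Pow(-37, 2) = 1369)
Function('z')(m, u) = -24 (Function('z')(m, u) = Mul(-6, 4) = -24)
Add(Add(Mul(8405, Pow(Function('z')(173, 18), -1)), 19036), c) = Add(Add(Mul(8405, Pow(-24, -1)), 19036), 1369) = Add(Add(Mul(8405, Rational(-1, 24)), 19036), 1369) = Add(Add(Rational(-8405, 24), 19036), 1369) = Add(Rational(448459, 24), 1369) = Rational(481315, 24)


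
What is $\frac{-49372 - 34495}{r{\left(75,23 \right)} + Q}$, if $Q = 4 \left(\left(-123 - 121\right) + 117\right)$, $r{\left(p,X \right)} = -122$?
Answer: $\frac{11981}{90} \approx 133.12$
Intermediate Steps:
$Q = -508$ ($Q = 4 \left(-244 + 117\right) = 4 \left(-127\right) = -508$)
$\frac{-49372 - 34495}{r{\left(75,23 \right)} + Q} = \frac{-49372 - 34495}{-122 - 508} = - \frac{83867}{-630} = \left(-83867\right) \left(- \frac{1}{630}\right) = \frac{11981}{90}$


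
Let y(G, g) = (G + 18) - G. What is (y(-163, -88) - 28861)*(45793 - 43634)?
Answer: -62272037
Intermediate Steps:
y(G, g) = 18 (y(G, g) = (18 + G) - G = 18)
(y(-163, -88) - 28861)*(45793 - 43634) = (18 - 28861)*(45793 - 43634) = -28843*2159 = -62272037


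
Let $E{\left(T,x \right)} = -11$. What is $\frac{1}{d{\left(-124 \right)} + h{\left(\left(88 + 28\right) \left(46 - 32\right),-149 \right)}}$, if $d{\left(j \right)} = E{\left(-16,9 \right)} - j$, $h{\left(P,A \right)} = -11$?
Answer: $\frac{1}{102} \approx 0.0098039$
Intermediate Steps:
$d{\left(j \right)} = -11 - j$
$\frac{1}{d{\left(-124 \right)} + h{\left(\left(88 + 28\right) \left(46 - 32\right),-149 \right)}} = \frac{1}{\left(-11 - -124\right) - 11} = \frac{1}{\left(-11 + 124\right) - 11} = \frac{1}{113 - 11} = \frac{1}{102}$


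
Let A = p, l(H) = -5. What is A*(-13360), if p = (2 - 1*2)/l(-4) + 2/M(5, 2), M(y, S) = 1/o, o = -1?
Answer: 26720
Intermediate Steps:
M(y, S) = -1 (M(y, S) = 1/(-1) = -1)
p = -2 (p = (2 - 1*2)/(-5) + 2/(-1) = (2 - 2)*(-⅕) + 2*(-1) = 0*(-⅕) - 2 = 0 - 2 = -2)
A = -2
A*(-13360) = -2*(-13360) = 26720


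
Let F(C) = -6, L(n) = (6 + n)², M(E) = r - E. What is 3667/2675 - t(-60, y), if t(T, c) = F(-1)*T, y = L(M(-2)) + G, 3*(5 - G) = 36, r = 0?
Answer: -959333/2675 ≈ -358.63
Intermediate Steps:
G = -7 (G = 5 - ⅓*36 = 5 - 12 = -7)
M(E) = -E (M(E) = 0 - E = -E)
y = 57 (y = (6 - 1*(-2))² - 7 = (6 + 2)² - 7 = 8² - 7 = 64 - 7 = 57)
t(T, c) = -6*T
3667/2675 - t(-60, y) = 3667/2675 - (-6)*(-60) = 3667*(1/2675) - 1*360 = 3667/2675 - 360 = -959333/2675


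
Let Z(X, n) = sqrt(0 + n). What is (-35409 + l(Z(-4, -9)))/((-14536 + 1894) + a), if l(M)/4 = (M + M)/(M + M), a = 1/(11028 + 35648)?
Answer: 1652563780/590077991 ≈ 2.8006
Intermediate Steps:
Z(X, n) = sqrt(n)
a = 1/46676 ≈ 2.1424e-5
l(M) = 4 (l(M) = 4*((M + M)/(M + M)) = 4*((2*M)/((2*M))) = 4*((2*M)*(1/(2*M))) = 4*1 = 4)
(-35409 + l(Z(-4, -9)))/((-14536 + 1894) + a) = (-35409 + 4)/((-14536 + 1894) + 1/46676) = -35405/(-12642 + 1/46676) = -35405/(-590077991/46676) = -35405*(-46676/590077991) = 1652563780/590077991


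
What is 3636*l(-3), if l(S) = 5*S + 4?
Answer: -39996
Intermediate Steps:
l(S) = 4 + 5*S
3636*l(-3) = 3636*(4 + 5*(-3)) = 3636*(4 - 15) = 3636*(-11) = -39996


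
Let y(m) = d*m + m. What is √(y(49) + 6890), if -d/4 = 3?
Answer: √6351 ≈ 79.693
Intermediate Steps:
d = -12 (d = -4*3 = -12)
y(m) = -11*m (y(m) = -12*m + m = -11*m)
√(y(49) + 6890) = √(-11*49 + 6890) = √(-539 + 6890) = √6351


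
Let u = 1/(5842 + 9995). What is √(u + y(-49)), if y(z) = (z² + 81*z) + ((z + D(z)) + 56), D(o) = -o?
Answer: I*√379225564491/15837 ≈ 38.884*I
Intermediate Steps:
u = 1/15837 ≈ 6.3143e-5
y(z) = 56 + z² + 81*z (y(z) = (z² + 81*z) + ((z - z) + 56) = (z² + 81*z) + (0 + 56) = (z² + 81*z) + 56 = 56 + z² + 81*z)
√(u + y(-49)) = √(1/15837 + (56 + (-49)² + 81*(-49))) = √(1/15837 + (56 + 2401 - 3969)) = √(1/15837 - 1512) = √(-23945543/15837) = I*√379225564491/15837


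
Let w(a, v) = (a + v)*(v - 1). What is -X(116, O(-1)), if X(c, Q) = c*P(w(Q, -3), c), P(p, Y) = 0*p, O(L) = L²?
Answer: 0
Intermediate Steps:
w(a, v) = (-1 + v)*(a + v) (w(a, v) = (a + v)*(-1 + v) = (-1 + v)*(a + v))
P(p, Y) = 0
X(c, Q) = 0 (X(c, Q) = c*0 = 0)
-X(116, O(-1)) = -1*0 = 0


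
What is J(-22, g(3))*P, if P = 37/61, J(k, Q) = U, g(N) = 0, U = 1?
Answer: 37/61 ≈ 0.60656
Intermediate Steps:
J(k, Q) = 1
P = 37/61 (P = 37*(1/61) = 37/61 ≈ 0.60656)
J(-22, g(3))*P = 1*(37/61) = 37/61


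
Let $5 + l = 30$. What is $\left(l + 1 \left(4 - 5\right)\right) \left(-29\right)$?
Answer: $-696$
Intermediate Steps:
$l = 25$ ($l = -5 + 30 = 25$)
$\left(l + 1 \left(4 - 5\right)\right) \left(-29\right) = \left(25 + 1 \left(4 - 5\right)\right) \left(-29\right) = \left(25 + 1 \left(-1\right)\right) \left(-29\right) = \left(25 - 1\right) \left(-29\right) = 24 \left(-29\right) = -696$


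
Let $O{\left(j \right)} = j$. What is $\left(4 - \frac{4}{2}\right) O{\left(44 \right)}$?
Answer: $88$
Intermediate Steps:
$\left(4 - \frac{4}{2}\right) O{\left(44 \right)} = \left(4 - \frac{4}{2}\right) 44 = \left(4 - 2\right) 44 = 2 \cdot 44 = 88$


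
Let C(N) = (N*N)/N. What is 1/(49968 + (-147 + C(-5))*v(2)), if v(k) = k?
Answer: 1/49664 ≈ 2.0135e-5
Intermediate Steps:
C(N) = N (C(N) = N²/N = N)
1/(49968 + (-147 + C(-5))*v(2)) = 1/(49968 + (-147 - 5)*2) = 1/(49968 - 152*2) = 1/(49968 - 304) = 1/49664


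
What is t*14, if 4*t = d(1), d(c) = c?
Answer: 7/2 ≈ 3.5000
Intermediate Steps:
t = ¼ (t = (¼)*1 = ¼ ≈ 0.25000)
t*14 = (¼)*14 = 7/2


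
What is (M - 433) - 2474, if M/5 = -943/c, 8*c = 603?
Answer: -1790641/603 ≈ -2969.6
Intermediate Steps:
c = 603/8 (c = (⅛)*603 = 603/8 ≈ 75.375)
M = -37720/603 (M = 5*(-943/603/8) = 5*(-943*8/603) = 5*(-7544/603) = -37720/603 ≈ -62.554)
(M - 433) - 2474 = (-37720/603 - 433) - 2474 = -298819/603 - 2474 = -1790641/603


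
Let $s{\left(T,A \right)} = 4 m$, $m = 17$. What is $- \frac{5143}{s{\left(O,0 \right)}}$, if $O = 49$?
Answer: $- \frac{5143}{68} \approx -75.632$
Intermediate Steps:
$s{\left(T,A \right)} = 68$ ($s{\left(T,A \right)} = 4 \cdot 17 = 68$)
$- \frac{5143}{s{\left(O,0 \right)}} = - \frac{5143}{68}$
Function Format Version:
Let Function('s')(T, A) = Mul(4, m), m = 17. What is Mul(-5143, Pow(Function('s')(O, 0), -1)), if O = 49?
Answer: Rational(-5143, 68) ≈ -75.632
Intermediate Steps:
Function('s')(T, A) = 68 (Function('s')(T, A) = Mul(4, 17) = 68)
Mul(-5143, Pow(Function('s')(O, 0), -1)) = Mul(-5143, Pow(68, -1)) = Mul(-5143, Rational(1, 68)) = Rational(-5143, 68)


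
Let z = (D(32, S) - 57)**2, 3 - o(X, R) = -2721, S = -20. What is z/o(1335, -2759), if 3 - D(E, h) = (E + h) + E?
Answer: 2401/681 ≈ 3.5257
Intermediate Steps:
D(E, h) = 3 - h - 2*E (D(E, h) = 3 - ((E + h) + E) = 3 - (h + 2*E) = 3 + (-h - 2*E) = 3 - h - 2*E)
o(X, R) = 2724 (o(X, R) = 3 - 1*(-2721) = 3 + 2721 = 2724)
z = 9604 (z = ((3 - 1*(-20) - 2*32) - 57)**2 = ((3 + 20 - 64) - 57)**2 = (-41 - 57)**2 = (-98)**2 = 9604)
z/o(1335, -2759) = 9604/2724 = 9604*(1/2724) = 2401/681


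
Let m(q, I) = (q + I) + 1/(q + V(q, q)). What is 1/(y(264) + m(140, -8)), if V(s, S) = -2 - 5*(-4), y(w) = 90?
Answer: 158/35077 ≈ 0.0045044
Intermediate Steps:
V(s, S) = 18 (V(s, S) = -2 + 20 = 18)
m(q, I) = I + q + 1/(18 + q) (m(q, I) = (q + I) + 1/(q + 18) = (I + q) + 1/(18 + q) = I + q + 1/(18 + q))
1/(y(264) + m(140, -8)) = 1/(90 + (1 + 140**2 + 18*(-8) + 18*140 - 8*140)/(18 + 140)) = 1/(90 + (1 + 19600 - 144 + 2520 - 1120)/158) = 1/(90 + (1/158)*20857) = 1/(90 + 20857/158) = 1/(35077/158) = 158/35077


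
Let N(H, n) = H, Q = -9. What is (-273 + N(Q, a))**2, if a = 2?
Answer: 79524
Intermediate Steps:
(-273 + N(Q, a))**2 = (-273 - 9)**2 = (-282)**2 = 79524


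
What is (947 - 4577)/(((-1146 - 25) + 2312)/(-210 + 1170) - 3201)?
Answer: 3484800/3071819 ≈ 1.1344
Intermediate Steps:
(947 - 4577)/(((-1146 - 25) + 2312)/(-210 + 1170) - 3201) = -3630/((-1171 + 2312)/960 - 3201) = -3630/(1141*(1/960) - 3201) = -3630/(1141/960 - 3201) = -3630/(-3071819/960) = -3630*(-960/3071819) = 3484800/3071819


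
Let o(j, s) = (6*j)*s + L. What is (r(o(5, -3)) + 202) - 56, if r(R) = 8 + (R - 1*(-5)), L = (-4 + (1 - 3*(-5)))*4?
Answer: 117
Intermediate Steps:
L = 48 (L = (-4 + (1 + 15))*4 = (-4 + 16)*4 = 12*4 = 48)
o(j, s) = 48 + 6*j*s (o(j, s) = (6*j)*s + 48 = 6*j*s + 48 = 48 + 6*j*s)
r(R) = 13 + R (r(R) = 8 + (R + 5) = 8 + (5 + R) = 13 + R)
(r(o(5, -3)) + 202) - 56 = ((13 + (48 + 6*5*(-3))) + 202) - 56 = ((13 + (48 - 90)) + 202) - 56 = ((13 - 42) + 202) - 56 = (-29 + 202) - 56 = 173 - 56 = 117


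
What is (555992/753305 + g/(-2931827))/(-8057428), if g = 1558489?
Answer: -456054801239/17795312686012959580 ≈ -2.5628e-8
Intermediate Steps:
(555992/753305 + g/(-2931827))/(-8057428) = (555992/753305 + 1558489/(-2931827))/(-8057428) = (555992*(1/753305) + 1558489*(-1/2931827))*(-1/8057428) = (555992/753305 - 1558489/2931827)*(-1/8057428) = (456054801239/2208559938235)*(-1/8057428) = -456054801239/17795312686012959580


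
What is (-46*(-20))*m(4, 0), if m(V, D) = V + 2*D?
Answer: 3680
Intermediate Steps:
(-46*(-20))*m(4, 0) = (-46*(-20))*(4 + 2*0) = 920*(4 + 0) = 920*4 = 3680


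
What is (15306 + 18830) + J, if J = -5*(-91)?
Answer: 34591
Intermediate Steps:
J = 455
(15306 + 18830) + J = (15306 + 18830) + 455 = 34136 + 455 = 34591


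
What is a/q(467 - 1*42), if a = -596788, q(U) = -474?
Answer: 298394/237 ≈ 1259.0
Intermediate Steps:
a/q(467 - 1*42) = -596788/(-474) = -596788*(-1/474) = 298394/237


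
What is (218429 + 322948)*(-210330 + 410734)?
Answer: 108494116308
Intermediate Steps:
(218429 + 322948)*(-210330 + 410734) = 541377*200404 = 108494116308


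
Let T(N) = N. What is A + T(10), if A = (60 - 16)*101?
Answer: 4454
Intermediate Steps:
A = 4444 (A = 44*101 = 4444)
A + T(10) = 4444 + 10 = 4454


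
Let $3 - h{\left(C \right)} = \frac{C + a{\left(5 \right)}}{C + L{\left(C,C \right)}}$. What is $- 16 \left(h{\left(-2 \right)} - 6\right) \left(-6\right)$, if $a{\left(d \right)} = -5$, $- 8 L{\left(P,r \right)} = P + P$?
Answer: $-736$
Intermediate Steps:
$L{\left(P,r \right)} = - \frac{P}{4}$ ($L{\left(P,r \right)} = - \frac{P + P}{8} = - \frac{2 P}{8} = - \frac{P}{4}$)
$h{\left(C \right)} = 3 - \frac{4 \left(-5 + C\right)}{3 C}$ ($h{\left(C \right)} = 3 - \frac{C - 5}{C - \frac{C}{4}} = 3 - \frac{-5 + C}{\frac{3}{4} C} = 3 - \left(-5 + C\right) \frac{4}{3 C} = 3 - \frac{4 \left(-5 + C\right)}{3 C}$)
$- 16 \left(h{\left(-2 \right)} - 6\right) \left(-6\right) = - 16 \left(\frac{5 \left(4 - 2\right)}{3 \left(-2\right)} - 6\right) \left(-6\right) = - 16 \left(\frac{5}{3} \left(- \frac{1}{2}\right) 2 - 6\right) \left(-6\right) = - 16 \left(- \frac{5}{3} - 6\right) \left(-6\right) = \left(-16\right) \left(- \frac{23}{3}\right) \left(-6\right) = \frac{368}{3} \left(-6\right) = -736$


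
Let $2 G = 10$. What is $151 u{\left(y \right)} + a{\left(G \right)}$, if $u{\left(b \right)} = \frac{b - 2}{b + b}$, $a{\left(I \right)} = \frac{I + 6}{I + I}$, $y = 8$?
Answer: $\frac{2309}{40} \approx 57.725$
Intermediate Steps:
$G = 5$ ($G = \frac{1}{2} \cdot 10 = 5$)
$a{\left(I \right)} = \frac{6 + I}{2 I}$
$u{\left(b \right)} = \frac{-2 + b}{2 b}$
$151 u{\left(y \right)} + a{\left(G \right)} = 151 \frac{-2 + 8}{2 \cdot 8} + \frac{6 + 5}{2 \cdot 5} = 151 \cdot \frac{1}{2} \cdot \frac{1}{8} \cdot 6 + \frac{1}{2} \cdot \frac{1}{5} \cdot 11 = 151 \cdot \frac{3}{8} + \frac{11}{10} = \frac{453}{8} + \frac{11}{10} = \frac{2309}{40}$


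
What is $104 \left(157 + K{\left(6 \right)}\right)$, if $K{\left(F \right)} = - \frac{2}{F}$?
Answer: $\frac{48880}{3} \approx 16293.0$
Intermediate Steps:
$104 \left(157 + K{\left(6 \right)}\right) = 104 \left(157 - \frac{2}{6}\right) = 104 \left(157 - \frac{1}{3}\right) = 104 \cdot \frac{470}{3} = \frac{48880}{3}$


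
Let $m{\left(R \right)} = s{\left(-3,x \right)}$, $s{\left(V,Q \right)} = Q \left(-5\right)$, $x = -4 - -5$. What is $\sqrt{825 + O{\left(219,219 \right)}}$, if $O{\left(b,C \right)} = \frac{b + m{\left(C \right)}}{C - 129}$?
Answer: $\frac{4 \sqrt{11635}}{15} \approx 28.764$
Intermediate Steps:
$x = 1$ ($x = -4 + 5 = 1$)
$s{\left(V,Q \right)} = - 5 Q$
$m{\left(R \right)} = -5$ ($m{\left(R \right)} = \left(-5\right) 1 = -5$)
$O{\left(b,C \right)} = \frac{-5 + b}{-129 + C}$ ($O{\left(b,C \right)} = \frac{b - 5}{C - 129} = \frac{-5 + b}{-129 + C}$)
$\sqrt{825 + O{\left(219,219 \right)}} = \sqrt{825 + \frac{-5 + 219}{-129 + 219}} = \sqrt{825 + \frac{1}{90} \cdot 214} = \sqrt{825 + \frac{107}{45}} = \sqrt{\frac{37232}{45}} = \frac{4 \sqrt{11635}}{15}$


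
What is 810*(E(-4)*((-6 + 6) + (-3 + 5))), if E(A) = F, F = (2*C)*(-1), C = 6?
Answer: -19440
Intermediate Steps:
F = -12 (F = (2*6)*(-1) = 12*(-1) = -12)
E(A) = -12
810*(E(-4)*((-6 + 6) + (-3 + 5))) = 810*(-12*((-6 + 6) + (-3 + 5))) = 810*(-12*(0 + 2)) = 810*(-12*2) = 810*(-24) = -19440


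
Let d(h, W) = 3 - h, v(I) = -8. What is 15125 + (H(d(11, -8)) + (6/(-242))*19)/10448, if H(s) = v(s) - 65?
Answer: 9560568555/632104 ≈ 15125.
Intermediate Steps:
H(s) = -73 (H(s) = -8 - 65 = -73)
15125 + (H(d(11, -8)) + (6/(-242))*19)/10448 = 15125 + (-73 + (6/(-242))*19)/10448 = 15125 + (-73 + (6*(-1/242))*19)*(1/10448) = 15125 + (-73 - 3/121*19)*(1/10448) = 15125 + (-73 - 57/121)*(1/10448) = 15125 - 8890/121*1/10448 = 15125 - 4445/632104 = 9560568555/632104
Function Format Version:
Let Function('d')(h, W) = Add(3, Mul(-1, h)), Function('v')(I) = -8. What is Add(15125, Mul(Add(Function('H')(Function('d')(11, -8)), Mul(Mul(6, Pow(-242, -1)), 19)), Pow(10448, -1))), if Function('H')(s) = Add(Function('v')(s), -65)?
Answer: Rational(9560568555, 632104) ≈ 15125.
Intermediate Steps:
Function('H')(s) = -73 (Function('H')(s) = Add(-8, -65) = -73)
Add(15125, Mul(Add(Function('H')(Function('d')(11, -8)), Mul(Mul(6, Pow(-242, -1)), 19)), Pow(10448, -1))) = Add(15125, Mul(Add(-73, Mul(Mul(6, Pow(-242, -1)), 19)), Pow(10448, -1))) = Add(15125, Mul(Add(-73, Mul(Mul(6, Rational(-1, 242)), 19)), Rational(1, 10448))) = Add(15125, Mul(Add(-73, Mul(Rational(-3, 121), 19)), Rational(1, 10448))) = Add(15125, Mul(Add(-73, Rational(-57, 121)), Rational(1, 10448))) = Add(15125, Mul(Rational(-8890, 121), Rational(1, 10448))) = Add(15125, Rational(-4445, 632104)) = Rational(9560568555, 632104)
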